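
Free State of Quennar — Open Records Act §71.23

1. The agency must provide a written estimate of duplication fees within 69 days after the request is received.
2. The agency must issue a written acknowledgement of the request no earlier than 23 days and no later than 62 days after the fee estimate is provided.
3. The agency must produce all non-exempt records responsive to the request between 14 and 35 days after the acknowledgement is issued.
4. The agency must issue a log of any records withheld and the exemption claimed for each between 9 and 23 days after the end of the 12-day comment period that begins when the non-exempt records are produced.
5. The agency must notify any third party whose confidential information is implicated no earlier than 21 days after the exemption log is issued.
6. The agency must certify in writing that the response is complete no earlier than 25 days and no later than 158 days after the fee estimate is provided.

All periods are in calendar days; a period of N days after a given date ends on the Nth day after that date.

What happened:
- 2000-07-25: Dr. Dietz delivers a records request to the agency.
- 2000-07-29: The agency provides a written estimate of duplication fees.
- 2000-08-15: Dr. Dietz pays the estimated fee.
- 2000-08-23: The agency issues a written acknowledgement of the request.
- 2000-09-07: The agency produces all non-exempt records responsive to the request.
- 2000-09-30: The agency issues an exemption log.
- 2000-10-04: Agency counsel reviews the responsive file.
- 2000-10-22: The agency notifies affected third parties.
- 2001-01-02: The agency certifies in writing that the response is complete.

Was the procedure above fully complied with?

Yes

(1) due by 2000-07-25 + 69 days = 2000-10-02; 2000-07-29 is within that limit.
(2) the permitted window runs from 2000-07-29 + 23 = 2000-08-21 to 2000-07-29 + 62 = 2000-09-29; 2000-08-23 falls inside that range.
(3) the permitted window runs from 2000-08-23 + 14 = 2000-09-06 to 2000-08-23 + 35 = 2000-09-27; done 2000-09-07 — within the window.
(4) the permitted window runs from 2000-09-19 + 9 = 2000-09-28 to 2000-09-19 + 23 = 2000-10-12; 2000-09-30 falls inside that range.
(5) permitted from 2000-09-30 + 21 days = 2000-10-21 onward; 2000-10-22 is on or after that date.
(6) the permitted window runs from 2000-07-29 + 25 = 2000-08-23 to 2000-07-29 + 158 = 2001-01-03; done 2001-01-02, which is between those dates.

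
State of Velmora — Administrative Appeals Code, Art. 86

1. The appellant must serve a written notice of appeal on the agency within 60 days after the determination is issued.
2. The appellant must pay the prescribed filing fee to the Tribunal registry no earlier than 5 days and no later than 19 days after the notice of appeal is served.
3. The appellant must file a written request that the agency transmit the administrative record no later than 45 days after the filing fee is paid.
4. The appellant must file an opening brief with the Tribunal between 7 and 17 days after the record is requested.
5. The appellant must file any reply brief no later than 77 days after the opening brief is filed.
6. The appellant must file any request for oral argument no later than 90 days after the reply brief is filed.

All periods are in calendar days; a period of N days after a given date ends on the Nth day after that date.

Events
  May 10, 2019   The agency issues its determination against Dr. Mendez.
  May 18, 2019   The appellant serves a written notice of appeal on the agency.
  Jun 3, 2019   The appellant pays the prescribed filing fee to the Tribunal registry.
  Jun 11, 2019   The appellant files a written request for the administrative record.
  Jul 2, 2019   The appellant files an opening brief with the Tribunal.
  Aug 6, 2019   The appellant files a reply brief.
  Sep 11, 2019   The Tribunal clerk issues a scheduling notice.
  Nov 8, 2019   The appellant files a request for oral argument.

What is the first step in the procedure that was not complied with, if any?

Step 4

Step 1: 60 days after May 10, 2019 (when the determination is issued) is Jul 9, 2019; May 18, 2019 is within that limit.
Step 2: the window is 5–19 days after May 18, 2019 (when the notice of appeal is served), so May 23, 2019 through Jun 6, 2019; Jun 3, 2019 falls inside that range.
Step 3: 45 days after Jun 3, 2019 (when the filing fee is paid) is Jul 18, 2019; completed Jun 11, 2019, before the deadline.
Step 4: the window is 7–17 days after Jun 11, 2019 (when the record is requested), so Jun 18, 2019 through Jun 28, 2019; done Jul 2, 2019 — 4 days after the window closed.
The analysis stops there.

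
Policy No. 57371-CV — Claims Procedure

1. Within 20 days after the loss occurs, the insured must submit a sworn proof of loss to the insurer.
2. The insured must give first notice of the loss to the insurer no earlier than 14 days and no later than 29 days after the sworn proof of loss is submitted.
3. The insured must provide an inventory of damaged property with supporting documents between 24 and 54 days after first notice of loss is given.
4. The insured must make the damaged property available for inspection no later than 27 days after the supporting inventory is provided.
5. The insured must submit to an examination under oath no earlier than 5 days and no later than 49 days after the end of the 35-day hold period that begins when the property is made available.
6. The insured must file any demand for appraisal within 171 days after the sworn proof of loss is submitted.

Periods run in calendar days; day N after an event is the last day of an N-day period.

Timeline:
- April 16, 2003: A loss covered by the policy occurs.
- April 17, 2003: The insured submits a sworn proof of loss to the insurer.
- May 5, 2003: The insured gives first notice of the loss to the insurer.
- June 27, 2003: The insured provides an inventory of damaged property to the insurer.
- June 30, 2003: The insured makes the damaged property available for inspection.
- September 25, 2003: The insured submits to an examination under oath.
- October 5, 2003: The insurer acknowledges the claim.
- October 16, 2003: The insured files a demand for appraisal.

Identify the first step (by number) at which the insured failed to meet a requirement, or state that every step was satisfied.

Step 1 — counting 20 days from April 16, 2003 (when the loss occurs) gives a deadline of May 6, 2003; done April 17, 2003 — timely.
Step 2 — 14 and 29 days from April 17, 2003 (when the sworn proof of loss is submitted) are May 1, 2003 and May 16, 2003 respectively; done May 5, 2003, which is between those dates.
Step 3 — 24 and 54 days from May 5, 2003 (when first notice of loss is given) are May 29, 2003 and June 28, 2003 respectively; June 27, 2003 falls inside that range.
Step 4 — counting 27 days from June 27, 2003 (when the supporting inventory is provided) gives a deadline of July 24, 2003; done June 30, 2003 — timely.
Step 5 — 5 and 49 days from August 4, 2003 (end of the 35-day hold period, which began when the property is made available on June 30, 2003) are August 9, 2003 and September 22, 2003 respectively; done September 25, 2003 — 3 days after the window closed.
The procedure was therefore not followed at step 5.

Step 5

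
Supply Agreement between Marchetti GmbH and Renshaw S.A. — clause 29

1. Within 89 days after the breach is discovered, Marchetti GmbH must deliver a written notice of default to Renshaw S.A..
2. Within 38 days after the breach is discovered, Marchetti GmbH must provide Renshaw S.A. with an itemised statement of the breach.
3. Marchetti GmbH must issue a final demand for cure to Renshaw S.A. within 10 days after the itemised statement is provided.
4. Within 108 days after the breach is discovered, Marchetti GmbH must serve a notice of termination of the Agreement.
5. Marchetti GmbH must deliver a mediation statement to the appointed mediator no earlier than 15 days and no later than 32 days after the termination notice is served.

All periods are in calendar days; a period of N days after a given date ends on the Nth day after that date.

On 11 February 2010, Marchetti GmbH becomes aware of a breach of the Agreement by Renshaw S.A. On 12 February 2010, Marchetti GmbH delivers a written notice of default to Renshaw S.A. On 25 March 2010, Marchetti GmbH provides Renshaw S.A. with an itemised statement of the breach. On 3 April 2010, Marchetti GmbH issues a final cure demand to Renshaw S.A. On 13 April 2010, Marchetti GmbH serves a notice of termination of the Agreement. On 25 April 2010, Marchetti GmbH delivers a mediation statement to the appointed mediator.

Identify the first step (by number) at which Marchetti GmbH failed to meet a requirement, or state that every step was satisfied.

Step 2

Step 1 — counting 89 days from 11 February 2010 (when the breach is discovered) gives a deadline of 11 May 2010; completed 12 February 2010, before the deadline.
Step 2 — counting 38 days from 11 February 2010 (when the breach is discovered) gives a deadline of 21 March 2010; 25 March 2010 misses that deadline by 4 days.
Later steps need not be reached.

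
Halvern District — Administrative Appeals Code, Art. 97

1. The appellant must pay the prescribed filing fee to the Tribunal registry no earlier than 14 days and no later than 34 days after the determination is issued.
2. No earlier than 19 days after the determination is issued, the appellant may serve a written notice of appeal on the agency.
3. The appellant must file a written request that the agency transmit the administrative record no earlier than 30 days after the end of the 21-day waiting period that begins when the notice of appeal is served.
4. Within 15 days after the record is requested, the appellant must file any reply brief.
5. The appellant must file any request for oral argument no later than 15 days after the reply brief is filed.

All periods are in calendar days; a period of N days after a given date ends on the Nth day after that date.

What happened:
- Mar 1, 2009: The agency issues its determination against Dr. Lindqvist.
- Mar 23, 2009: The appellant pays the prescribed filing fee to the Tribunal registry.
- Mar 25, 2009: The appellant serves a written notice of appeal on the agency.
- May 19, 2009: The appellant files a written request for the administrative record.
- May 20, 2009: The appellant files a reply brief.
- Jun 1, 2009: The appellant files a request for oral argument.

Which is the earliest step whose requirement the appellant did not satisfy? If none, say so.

Step 1: the window is 14–34 days after Mar 1, 2009 (when the determination is issued), so Mar 15, 2009 through Apr 4, 2009; done Mar 23, 2009 — within the window.
Step 2: the earliest permitted date is 19 days after Mar 1, 2009 (when the determination is issued), i.e. Mar 20, 2009; done Mar 25, 2009, after the minimum wait.
Step 3: the earliest permitted date is 30 days after Apr 15, 2009 (end of the 21-day waiting period, which began when the notice of appeal is served on Mar 25, 2009), i.e. May 15, 2009; done May 19, 2009, after the minimum wait.
Step 4: 15 days after May 19, 2009 (when the record is requested) is Jun 3, 2009; done May 20, 2009 — timely.
Step 5: 15 days after May 20, 2009 (when the reply brief is filed) is Jun 4, 2009; Jun 1, 2009 is within that limit.

None — every step was satisfied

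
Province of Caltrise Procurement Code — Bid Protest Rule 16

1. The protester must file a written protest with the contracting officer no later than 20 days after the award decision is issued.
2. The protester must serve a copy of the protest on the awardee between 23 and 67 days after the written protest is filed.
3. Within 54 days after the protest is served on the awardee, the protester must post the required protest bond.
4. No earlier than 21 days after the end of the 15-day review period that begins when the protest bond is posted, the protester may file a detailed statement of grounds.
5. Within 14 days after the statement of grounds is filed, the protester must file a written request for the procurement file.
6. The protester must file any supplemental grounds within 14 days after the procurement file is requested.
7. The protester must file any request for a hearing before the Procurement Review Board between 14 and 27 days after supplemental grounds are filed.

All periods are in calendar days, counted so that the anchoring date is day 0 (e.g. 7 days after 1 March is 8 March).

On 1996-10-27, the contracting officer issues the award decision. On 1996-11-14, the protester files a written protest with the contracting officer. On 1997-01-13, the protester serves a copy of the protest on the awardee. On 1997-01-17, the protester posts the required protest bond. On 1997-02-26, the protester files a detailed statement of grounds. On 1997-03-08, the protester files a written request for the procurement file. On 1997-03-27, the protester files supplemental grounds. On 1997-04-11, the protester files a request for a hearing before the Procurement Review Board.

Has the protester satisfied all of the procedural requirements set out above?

(1) due by 1996-10-27 + 20 days = 1996-11-16; 1996-11-14 is within that limit.
(2) the permitted window runs from 1996-11-14 + 23 = 1996-12-07 to 1996-11-14 + 67 = 1997-01-20; done 1997-01-13, which is between those dates.
(3) due by 1997-01-13 + 54 days = 1997-03-08; done 1997-01-17 — timely.
(4) permitted from 1997-02-01 + 21 days = 1997-02-22 onward; done 1997-02-26 — permitted.
(5) due by 1997-02-26 + 14 days = 1997-03-12; 1997-03-08 is within that limit.
(6) due by 1997-03-08 + 14 days = 1997-03-22; not done until 1997-03-27, 5 days after the deadline.

No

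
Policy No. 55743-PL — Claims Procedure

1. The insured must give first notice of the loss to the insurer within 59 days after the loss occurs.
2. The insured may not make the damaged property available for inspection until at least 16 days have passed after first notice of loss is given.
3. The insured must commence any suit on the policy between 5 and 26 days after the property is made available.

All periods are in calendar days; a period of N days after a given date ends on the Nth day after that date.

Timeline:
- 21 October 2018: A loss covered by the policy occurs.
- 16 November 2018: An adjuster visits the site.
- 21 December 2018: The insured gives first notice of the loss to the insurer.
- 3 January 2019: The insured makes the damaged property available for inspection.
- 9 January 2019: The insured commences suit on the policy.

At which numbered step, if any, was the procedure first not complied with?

Step 1: 59 days after 21 October 2018 (when the loss occurs) is 19 December 2018; 21 December 2018 misses that deadline by 2 days.
That is the first point of non-compliance.

Step 1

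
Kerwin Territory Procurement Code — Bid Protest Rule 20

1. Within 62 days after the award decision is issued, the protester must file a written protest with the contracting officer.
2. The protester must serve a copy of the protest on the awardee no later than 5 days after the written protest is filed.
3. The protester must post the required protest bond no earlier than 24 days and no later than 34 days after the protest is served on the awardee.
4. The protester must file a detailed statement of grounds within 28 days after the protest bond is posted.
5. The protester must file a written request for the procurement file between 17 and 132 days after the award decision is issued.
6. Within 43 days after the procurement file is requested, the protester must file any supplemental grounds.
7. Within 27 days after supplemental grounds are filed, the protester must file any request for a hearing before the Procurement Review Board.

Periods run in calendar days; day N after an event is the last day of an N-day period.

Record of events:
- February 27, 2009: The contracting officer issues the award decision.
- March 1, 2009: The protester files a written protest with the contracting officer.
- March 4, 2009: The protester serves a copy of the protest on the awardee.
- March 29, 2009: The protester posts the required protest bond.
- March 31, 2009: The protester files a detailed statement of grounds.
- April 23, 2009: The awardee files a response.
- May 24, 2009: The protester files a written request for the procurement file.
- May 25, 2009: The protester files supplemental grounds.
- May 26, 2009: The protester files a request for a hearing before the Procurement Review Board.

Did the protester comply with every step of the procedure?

Yes

(1) due by February 27, 2009 + 62 days = April 30, 2009; done March 1, 2009 — timely.
(2) due by March 1, 2009 + 5 days = March 6, 2009; done March 4, 2009 — timely.
(3) the permitted window runs from March 4, 2009 + 24 = March 28, 2009 to March 4, 2009 + 34 = April 7, 2009; March 29, 2009 falls inside that range.
(4) due by March 29, 2009 + 28 days = April 26, 2009; completed March 31, 2009, before the deadline.
(5) the permitted window runs from February 27, 2009 + 17 = March 16, 2009 to February 27, 2009 + 132 = July 9, 2009; done May 24, 2009, which is between those dates.
(6) due by May 24, 2009 + 43 days = July 6, 2009; completed May 25, 2009, before the deadline.
(7) due by May 25, 2009 + 27 days = June 21, 2009; done May 26, 2009 — timely.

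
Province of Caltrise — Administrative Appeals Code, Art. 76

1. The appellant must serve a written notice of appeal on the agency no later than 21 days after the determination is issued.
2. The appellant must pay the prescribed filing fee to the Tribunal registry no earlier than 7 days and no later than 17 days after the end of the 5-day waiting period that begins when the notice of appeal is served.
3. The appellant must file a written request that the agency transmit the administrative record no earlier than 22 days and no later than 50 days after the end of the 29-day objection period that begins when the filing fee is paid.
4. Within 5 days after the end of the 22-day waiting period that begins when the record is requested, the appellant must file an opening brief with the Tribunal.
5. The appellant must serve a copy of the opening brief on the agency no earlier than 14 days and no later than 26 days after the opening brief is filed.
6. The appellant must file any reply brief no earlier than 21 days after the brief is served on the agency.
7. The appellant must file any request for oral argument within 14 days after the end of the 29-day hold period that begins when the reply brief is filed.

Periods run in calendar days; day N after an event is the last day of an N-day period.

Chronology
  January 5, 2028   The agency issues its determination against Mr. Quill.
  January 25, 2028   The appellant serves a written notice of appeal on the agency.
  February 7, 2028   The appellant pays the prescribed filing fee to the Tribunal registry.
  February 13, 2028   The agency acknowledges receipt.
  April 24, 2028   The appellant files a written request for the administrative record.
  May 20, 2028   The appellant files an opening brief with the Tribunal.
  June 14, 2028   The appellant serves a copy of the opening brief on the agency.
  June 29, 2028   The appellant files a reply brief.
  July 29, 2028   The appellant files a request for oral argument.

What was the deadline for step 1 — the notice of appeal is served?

January 26, 2028

Step 1 runs from January 5, 2028, when the determination is issued. 21 days after January 5, 2028 is January 26, 2028.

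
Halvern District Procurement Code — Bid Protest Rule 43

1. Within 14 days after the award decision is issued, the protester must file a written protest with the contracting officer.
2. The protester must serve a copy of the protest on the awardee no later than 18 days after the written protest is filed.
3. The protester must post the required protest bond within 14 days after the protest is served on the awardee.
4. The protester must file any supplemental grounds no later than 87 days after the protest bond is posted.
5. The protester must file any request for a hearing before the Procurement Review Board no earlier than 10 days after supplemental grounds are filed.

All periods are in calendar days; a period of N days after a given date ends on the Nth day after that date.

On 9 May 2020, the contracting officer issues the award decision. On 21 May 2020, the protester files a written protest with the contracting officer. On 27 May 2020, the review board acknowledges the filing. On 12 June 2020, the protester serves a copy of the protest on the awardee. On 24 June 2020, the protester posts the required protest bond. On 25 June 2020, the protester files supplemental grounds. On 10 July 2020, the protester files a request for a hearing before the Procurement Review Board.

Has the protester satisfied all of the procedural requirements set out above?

No

(1) due by 9 May 2020 + 14 days = 23 May 2020; 21 May 2020 is within that limit.
(2) due by 21 May 2020 + 18 days = 8 June 2020; done 12 June 2020 — 4 days late.
No need to go further; step 2 was not satisfied.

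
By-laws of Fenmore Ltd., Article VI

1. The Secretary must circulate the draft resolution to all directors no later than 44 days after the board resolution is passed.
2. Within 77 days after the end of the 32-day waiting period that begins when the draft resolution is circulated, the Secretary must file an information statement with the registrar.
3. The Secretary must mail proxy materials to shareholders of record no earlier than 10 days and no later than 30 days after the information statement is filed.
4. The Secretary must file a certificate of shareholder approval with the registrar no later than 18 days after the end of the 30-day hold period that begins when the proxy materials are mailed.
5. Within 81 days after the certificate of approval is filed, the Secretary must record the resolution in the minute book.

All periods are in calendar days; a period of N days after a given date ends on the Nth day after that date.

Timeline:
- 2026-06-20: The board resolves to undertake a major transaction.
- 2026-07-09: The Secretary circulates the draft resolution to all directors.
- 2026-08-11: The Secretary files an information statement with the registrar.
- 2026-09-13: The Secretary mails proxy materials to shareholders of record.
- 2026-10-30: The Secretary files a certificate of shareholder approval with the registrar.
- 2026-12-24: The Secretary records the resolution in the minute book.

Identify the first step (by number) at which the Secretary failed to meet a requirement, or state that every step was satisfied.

Step 3

Step 1: 44 days after 2026-06-20 (when the board resolution is passed) is 2026-08-03; 2026-07-09 is within that limit.
Step 2: 77 days after 2026-08-10 (end of the 32-day waiting period, which began when the draft resolution is circulated on 2026-07-09) is 2026-10-26; completed 2026-08-11, before the deadline.
Step 3: the window is 10–30 days after 2026-08-11 (when the information statement is filed), so 2026-08-21 through 2026-09-10; done 2026-09-13 — 3 days after the window closed.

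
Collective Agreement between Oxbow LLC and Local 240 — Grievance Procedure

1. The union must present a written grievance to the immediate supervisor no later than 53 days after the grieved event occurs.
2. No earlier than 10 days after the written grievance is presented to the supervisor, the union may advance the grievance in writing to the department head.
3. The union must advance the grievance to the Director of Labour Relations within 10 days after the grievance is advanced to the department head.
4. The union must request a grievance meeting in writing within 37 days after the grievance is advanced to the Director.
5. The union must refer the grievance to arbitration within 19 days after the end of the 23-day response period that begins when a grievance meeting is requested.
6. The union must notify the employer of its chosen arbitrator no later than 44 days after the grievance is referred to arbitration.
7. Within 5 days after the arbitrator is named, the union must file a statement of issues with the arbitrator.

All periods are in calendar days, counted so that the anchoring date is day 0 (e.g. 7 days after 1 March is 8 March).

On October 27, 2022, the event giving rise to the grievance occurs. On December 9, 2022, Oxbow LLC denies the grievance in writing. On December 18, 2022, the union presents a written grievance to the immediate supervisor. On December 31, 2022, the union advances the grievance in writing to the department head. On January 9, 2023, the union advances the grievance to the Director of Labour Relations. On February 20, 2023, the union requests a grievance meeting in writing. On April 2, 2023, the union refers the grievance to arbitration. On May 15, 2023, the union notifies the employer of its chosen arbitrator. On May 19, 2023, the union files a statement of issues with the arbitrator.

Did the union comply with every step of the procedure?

No

(1) due by October 27, 2022 + 53 days = December 19, 2022; December 18, 2022 is within that limit.
(2) permitted from December 18, 2022 + 10 days = December 28, 2022 onward; December 31, 2022 is on or after that date.
(3) due by December 31, 2022 + 10 days = January 10, 2023; done January 9, 2023 — timely.
(4) due by January 9, 2023 + 37 days = February 15, 2023; February 20, 2023 misses that deadline by 5 days.
No need to go further; step 4 was not satisfied.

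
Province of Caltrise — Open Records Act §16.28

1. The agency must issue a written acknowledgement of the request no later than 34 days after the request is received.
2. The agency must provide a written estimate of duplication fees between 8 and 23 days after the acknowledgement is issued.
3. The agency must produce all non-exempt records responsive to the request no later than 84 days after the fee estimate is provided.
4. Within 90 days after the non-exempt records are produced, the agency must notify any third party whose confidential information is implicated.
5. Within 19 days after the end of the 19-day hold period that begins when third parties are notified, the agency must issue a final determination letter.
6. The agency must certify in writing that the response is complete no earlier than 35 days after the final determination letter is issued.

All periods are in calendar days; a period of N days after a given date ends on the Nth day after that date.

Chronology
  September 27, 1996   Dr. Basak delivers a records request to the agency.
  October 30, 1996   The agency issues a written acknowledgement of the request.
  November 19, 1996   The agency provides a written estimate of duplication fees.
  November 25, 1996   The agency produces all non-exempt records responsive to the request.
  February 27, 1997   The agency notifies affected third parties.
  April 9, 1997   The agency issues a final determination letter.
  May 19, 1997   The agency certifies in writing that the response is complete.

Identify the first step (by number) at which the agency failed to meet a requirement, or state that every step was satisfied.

Step 1: 34 days after September 27, 1996 (when the request is received) is October 31, 1996; done October 30, 1996 — timely.
Step 2: the window is 8–23 days after October 30, 1996 (when the acknowledgement is issued), so November 7, 1996 through November 22, 1996; November 19, 1996 falls inside that range.
Step 3: 84 days after November 19, 1996 (when the fee estimate is provided) is February 11, 1997; completed November 25, 1996, before the deadline.
Step 4: 90 days after November 25, 1996 (when the non-exempt records are produced) is February 23, 1997; done February 27, 1997 — 4 days late.

Step 4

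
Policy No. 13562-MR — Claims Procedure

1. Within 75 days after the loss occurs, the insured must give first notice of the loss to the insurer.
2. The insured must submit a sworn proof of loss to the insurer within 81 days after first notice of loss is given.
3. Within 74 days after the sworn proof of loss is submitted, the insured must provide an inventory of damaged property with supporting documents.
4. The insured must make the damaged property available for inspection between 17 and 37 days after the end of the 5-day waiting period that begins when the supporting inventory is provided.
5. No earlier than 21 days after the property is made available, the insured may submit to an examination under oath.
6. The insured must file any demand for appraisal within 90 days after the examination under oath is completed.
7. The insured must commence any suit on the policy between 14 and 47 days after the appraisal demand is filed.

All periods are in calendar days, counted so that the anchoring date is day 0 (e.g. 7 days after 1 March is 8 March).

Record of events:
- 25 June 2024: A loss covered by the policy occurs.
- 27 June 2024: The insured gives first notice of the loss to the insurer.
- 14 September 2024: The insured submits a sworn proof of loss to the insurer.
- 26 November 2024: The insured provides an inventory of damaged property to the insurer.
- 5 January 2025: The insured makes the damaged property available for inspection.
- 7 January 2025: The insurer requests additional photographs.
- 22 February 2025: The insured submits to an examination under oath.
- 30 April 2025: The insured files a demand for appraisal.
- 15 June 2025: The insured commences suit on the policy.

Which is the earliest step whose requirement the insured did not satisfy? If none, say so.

None — every step was satisfied

Step 1: 75 days after 25 June 2024 (when the loss occurs) is 8 September 2024; completed 27 June 2024, before the deadline.
Step 2: 81 days after 27 June 2024 (when first notice of loss is given) is 16 September 2024; 14 September 2024 is within that limit.
Step 3: 74 days after 14 September 2024 (when the sworn proof of loss is submitted) is 27 November 2024; completed 26 November 2024, before the deadline.
Step 4: the window is 17–37 days after 1 December 2024 (end of the 5-day waiting period, which began when the supporting inventory is provided on 26 November 2024), so 18 December 2024 through 7 January 2025; done 5 January 2025 — within the window.
Step 5: the earliest permitted date is 21 days after 5 January 2025 (when the property is made available), i.e. 26 January 2025; done 22 February 2025, after the minimum wait.
Step 6: 90 days after 22 February 2025 (when the examination under oath is completed) is 23 May 2025; done 30 April 2025 — timely.
Step 7: the window is 14–47 days after 30 April 2025 (when the appraisal demand is filed), so 14 May 2025 through 16 June 2025; done 15 June 2025, which is between those dates.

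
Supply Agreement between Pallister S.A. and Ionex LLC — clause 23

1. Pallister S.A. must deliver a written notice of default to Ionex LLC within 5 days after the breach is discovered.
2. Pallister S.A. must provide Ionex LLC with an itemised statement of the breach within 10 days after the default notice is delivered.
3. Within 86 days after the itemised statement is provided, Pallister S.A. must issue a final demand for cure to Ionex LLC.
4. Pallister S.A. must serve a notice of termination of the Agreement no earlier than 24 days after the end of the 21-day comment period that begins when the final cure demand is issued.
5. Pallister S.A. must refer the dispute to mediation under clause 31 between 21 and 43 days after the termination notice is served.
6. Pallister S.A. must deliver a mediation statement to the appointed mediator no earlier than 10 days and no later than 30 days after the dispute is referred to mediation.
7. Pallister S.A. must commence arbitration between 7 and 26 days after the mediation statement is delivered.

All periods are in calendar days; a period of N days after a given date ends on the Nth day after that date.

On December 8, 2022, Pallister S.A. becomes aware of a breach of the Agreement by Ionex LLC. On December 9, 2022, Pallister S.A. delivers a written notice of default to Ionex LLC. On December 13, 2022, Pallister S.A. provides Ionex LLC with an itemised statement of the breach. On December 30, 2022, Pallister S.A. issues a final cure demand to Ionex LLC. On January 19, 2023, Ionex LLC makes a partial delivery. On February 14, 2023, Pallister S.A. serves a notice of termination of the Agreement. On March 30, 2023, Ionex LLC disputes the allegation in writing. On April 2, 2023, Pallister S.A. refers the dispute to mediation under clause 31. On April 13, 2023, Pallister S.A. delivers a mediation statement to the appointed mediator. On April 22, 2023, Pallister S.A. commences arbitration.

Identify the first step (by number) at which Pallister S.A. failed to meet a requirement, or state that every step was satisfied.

Step 1: 5 days after December 8, 2022 (when the breach is discovered) is December 13, 2022; done December 9, 2022 — timely.
Step 2: 10 days after December 9, 2022 (when the default notice is delivered) is December 19, 2022; completed December 13, 2022, before the deadline.
Step 3: 86 days after December 13, 2022 (when the itemised statement is provided) is March 9, 2023; completed December 30, 2022, before the deadline.
Step 4: the earliest permitted date is 24 days after January 20, 2023 (end of the 21-day comment period, which began when the final cure demand is issued on December 30, 2022), i.e. February 13, 2023; done February 14, 2023, after the minimum wait.
Step 5: the window is 21–43 days after February 14, 2023 (when the termination notice is served), so March 7, 2023 through March 29, 2023; done April 2, 2023 — 4 days after the window closed.

Step 5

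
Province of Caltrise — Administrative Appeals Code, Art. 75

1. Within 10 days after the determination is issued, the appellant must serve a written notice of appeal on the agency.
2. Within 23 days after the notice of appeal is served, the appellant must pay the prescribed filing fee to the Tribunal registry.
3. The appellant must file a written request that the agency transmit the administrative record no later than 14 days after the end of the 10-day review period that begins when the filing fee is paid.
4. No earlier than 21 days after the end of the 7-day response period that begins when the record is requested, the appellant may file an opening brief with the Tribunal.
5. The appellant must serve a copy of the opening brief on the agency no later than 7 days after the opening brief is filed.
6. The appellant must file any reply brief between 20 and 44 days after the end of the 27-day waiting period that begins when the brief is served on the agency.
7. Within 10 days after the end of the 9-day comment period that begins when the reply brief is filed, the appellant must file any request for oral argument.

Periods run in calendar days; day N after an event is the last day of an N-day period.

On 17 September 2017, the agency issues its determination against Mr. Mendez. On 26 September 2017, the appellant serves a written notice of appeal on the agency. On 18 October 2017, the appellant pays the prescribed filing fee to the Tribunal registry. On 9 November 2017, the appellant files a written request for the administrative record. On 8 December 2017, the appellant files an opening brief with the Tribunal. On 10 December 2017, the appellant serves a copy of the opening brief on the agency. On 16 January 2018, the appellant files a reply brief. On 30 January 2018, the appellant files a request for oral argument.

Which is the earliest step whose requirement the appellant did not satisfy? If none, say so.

Step 6

(1) due by 17 September 2017 + 10 days = 27 September 2017; 26 September 2017 is within that limit.
(2) due by 26 September 2017 + 23 days = 19 October 2017; completed 18 October 2017, before the deadline.
(3) due by 28 October 2017 + 14 days = 11 November 2017; done 9 November 2017 — timely.
(4) permitted from 16 November 2017 + 21 days = 7 December 2017 onward; done 8 December 2017, after the minimum wait.
(5) due by 8 December 2017 + 7 days = 15 December 2017; done 10 December 2017 — timely.
(6) the permitted window runs from 6 January 2018 + 20 = 26 January 2018 to 6 January 2018 + 44 = 19 February 2018; 16 January 2018 is 10 days too early.
That is the first point of non-compliance.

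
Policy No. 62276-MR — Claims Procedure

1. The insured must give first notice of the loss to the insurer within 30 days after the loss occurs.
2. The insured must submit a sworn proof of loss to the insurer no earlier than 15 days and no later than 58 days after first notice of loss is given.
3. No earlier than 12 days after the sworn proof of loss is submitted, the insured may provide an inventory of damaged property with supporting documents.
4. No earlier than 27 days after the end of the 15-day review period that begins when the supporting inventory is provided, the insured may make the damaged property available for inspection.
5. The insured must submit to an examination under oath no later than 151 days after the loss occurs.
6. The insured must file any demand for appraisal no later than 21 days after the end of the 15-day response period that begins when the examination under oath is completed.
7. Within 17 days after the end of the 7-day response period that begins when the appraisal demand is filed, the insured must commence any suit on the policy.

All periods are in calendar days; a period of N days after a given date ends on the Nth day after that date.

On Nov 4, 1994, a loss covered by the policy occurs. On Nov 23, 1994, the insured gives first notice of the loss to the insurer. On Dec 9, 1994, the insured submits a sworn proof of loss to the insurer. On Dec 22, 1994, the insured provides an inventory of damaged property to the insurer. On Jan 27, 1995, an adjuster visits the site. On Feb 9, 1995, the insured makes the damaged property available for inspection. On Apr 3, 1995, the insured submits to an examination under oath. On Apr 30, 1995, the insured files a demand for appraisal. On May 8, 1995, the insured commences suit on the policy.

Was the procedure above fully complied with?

Yes

Step 1: 30 days after Nov 4, 1994 (when the loss occurs) is Dec 4, 1994; done Nov 23, 1994 — timely.
Step 2: the window is 15–58 days after Nov 23, 1994 (when first notice of loss is given), so Dec 8, 1994 through Jan 20, 1995; Dec 9, 1994 falls inside that range.
Step 3: the earliest permitted date is 12 days after Dec 9, 1994 (when the sworn proof of loss is submitted), i.e. Dec 21, 1994; done Dec 22, 1994, after the minimum wait.
Step 4: the earliest permitted date is 27 days after Jan 6, 1995 (end of the 15-day review period, which began when the supporting inventory is provided on Dec 22, 1994), i.e. Feb 2, 1995; done Feb 9, 1995 — permitted.
Step 5: 151 days after Nov 4, 1994 (when the loss occurs) is Apr 4, 1995; done Apr 3, 1995 — timely.
Step 6: 21 days after Apr 18, 1995 (end of the 15-day response period, which began when the examination under oath is completed on Apr 3, 1995) is May 9, 1995; Apr 30, 1995 is within that limit.
Step 7: 17 days after May 7, 1995 (end of the 7-day response period, which began when the appraisal demand is filed on Apr 30, 1995) is May 24, 1995; May 8, 1995 is within that limit.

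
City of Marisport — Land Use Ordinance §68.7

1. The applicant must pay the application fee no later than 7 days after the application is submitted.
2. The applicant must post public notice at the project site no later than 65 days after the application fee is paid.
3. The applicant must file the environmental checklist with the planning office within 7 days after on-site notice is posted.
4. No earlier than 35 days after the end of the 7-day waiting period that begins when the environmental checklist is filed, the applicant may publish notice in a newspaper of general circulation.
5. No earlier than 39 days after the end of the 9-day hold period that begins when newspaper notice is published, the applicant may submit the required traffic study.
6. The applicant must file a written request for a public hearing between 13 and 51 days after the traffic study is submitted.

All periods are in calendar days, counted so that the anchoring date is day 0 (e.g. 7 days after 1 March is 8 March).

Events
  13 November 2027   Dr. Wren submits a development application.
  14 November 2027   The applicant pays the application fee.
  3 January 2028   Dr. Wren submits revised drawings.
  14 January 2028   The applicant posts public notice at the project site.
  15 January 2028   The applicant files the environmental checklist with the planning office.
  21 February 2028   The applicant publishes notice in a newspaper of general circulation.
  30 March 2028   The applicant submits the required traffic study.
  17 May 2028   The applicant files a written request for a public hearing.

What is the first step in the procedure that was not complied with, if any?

(1) due by 13 November 2027 + 7 days = 20 November 2027; done 14 November 2027 — timely.
(2) due by 14 November 2027 + 65 days = 18 January 2028; 14 January 2028 is within that limit.
(3) due by 14 January 2028 + 7 days = 21 January 2028; 15 January 2028 is within that limit.
(4) permitted from 22 January 2028 + 35 days = 26 February 2028 onward; acted on 21 February 2028, 5 days prematurely.

Step 4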